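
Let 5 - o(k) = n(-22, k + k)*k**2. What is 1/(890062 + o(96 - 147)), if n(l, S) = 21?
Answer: 1/835446 ≈ 1.1970e-6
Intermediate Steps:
o(k) = 5 - 21*k**2
1/(890062 + o(96 - 147)) = 1/(890062 + (5 - 21*(96 - 147)**2)) = 1/(890062 + (5 - 21*(-51)**2)) = 1/(890062 + (5 - 21*2601)) = 1/(890062 + (5 - 54621)) = 1/(890062 - 54616) = 1/835446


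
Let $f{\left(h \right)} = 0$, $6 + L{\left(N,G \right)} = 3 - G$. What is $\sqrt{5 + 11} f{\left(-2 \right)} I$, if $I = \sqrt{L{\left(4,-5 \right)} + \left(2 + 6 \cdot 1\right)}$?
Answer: $0$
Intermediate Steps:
$L{\left(N,G \right)} = -3 - G$ ($L{\left(N,G \right)} = -6 - \left(-3 + G\right) = -3 - G$)
$I = \sqrt{10}$ ($I = \sqrt{\left(-3 - -5\right) + \left(2 + 6 \cdot 1\right)} = \sqrt{\left(-3 + 5\right) + \left(2 + 6\right)} = \sqrt{2 + 8} = \sqrt{10} \approx 3.1623$)
$\sqrt{5 + 11} f{\left(-2 \right)} I = \sqrt{5 + 11} \cdot 0 \sqrt{10} = \sqrt{16} \cdot 0 \sqrt{10} = 4 \cdot 0 \sqrt{10} = 0 \sqrt{10} = 0$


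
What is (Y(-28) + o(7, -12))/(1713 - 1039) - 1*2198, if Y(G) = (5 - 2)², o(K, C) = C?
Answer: -1481455/674 ≈ -2198.0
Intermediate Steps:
Y(G) = 9 (Y(G) = 3² = 9)
(Y(-28) + o(7, -12))/(1713 - 1039) - 1*2198 = (9 - 12)/(1713 - 1039) - 1*2198 = -3/674 - 2198 = -1481455/674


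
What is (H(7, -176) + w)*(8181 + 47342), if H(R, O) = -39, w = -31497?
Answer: -1750973328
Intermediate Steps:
(H(7, -176) + w)*(8181 + 47342) = (-39 - 31497)*(8181 + 47342) = -31536*55523 = -1750973328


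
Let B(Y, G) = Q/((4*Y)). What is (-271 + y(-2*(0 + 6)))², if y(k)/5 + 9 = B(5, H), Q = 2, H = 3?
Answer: 398161/4 ≈ 99540.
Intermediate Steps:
B(Y, G) = 1/(2*Y) (B(Y, G) = 2/((4*Y)) = 2*(1/(4*Y)) = 1/(2*Y))
y(k) = -89/2 (y(k) = -45 + 5*((½)/5) = -45 + 5*((½)*(⅕)) = -45 + 5*(⅒) = -45 + ½ = -89/2)
(-271 + y(-2*(0 + 6)))² = (-271 - 89/2)² = (-631/2)² = 398161/4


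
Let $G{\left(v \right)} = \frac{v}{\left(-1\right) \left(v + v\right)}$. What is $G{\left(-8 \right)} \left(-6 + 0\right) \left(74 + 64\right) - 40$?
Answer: $374$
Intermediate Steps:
$G{\left(v \right)} = - \frac{1}{2}$ ($G{\left(v \right)} = \frac{v}{\left(-1\right) 2 v} = \frac{v}{\left(-2\right) v} = v \left(- \frac{1}{2 v}\right) = - \frac{1}{2}$)
$G{\left(-8 \right)} \left(-6 + 0\right) \left(74 + 64\right) - 40 = - \frac{\left(-6 + 0\right) \left(74 + 64\right)}{2} - 40 = - \frac{\left(-6\right) 138}{2} - 40 = \left(- \frac{1}{2}\right) \left(-828\right) - 40 = 414 - 40 = 374$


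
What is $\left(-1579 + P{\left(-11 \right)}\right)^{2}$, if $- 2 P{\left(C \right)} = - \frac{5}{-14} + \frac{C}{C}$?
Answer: $\frac{1956381361}{784} \approx 2.4954 \cdot 10^{6}$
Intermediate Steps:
$P{\left(C \right)} = - \frac{19}{28}$ ($P{\left(C \right)} = - \frac{- \frac{5}{-14} + \frac{C}{C}}{2} = - \frac{\left(-5\right) \left(- \frac{1}{14}\right) + 1}{2} = - \frac{\frac{5}{14} + 1}{2} = \left(- \frac{1}{2}\right) \frac{19}{14} = - \frac{19}{28}$)
$\left(-1579 + P{\left(-11 \right)}\right)^{2} = \left(-1579 - \frac{19}{28}\right)^{2} = \left(- \frac{44231}{28}\right)^{2} = \frac{1956381361}{784}$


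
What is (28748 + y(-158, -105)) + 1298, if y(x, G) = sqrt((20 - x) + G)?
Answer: 30046 + sqrt(73) ≈ 30055.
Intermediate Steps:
y(x, G) = sqrt(20 + G - x)
(28748 + y(-158, -105)) + 1298 = (28748 + sqrt(20 - 105 - 1*(-158))) + 1298 = (28748 + sqrt(20 - 105 + 158)) + 1298 = (28748 + sqrt(73)) + 1298 = 30046 + sqrt(73)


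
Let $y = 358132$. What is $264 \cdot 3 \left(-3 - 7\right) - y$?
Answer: $-366052$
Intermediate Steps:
$264 \cdot 3 \left(-3 - 7\right) - y = 264 \cdot 3 \left(-3 - 7\right) - 358132 = 264 \cdot 3 \left(-10\right) - 358132 = 264 \left(-30\right) - 358132 = -7920 - 358132 = -366052$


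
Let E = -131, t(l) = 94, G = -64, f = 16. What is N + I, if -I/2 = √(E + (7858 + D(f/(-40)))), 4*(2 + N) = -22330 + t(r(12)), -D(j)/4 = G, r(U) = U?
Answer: -5561 - 6*√887 ≈ -5739.7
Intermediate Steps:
D(j) = 256 (D(j) = -4*(-64) = 256)
N = -5561 (N = -2 + (-22330 + 94)/4 = -2 + (¼)*(-22236) = -2 - 5559 = -5561)
I = -6*√887 (I = -2*√(-131 + (7858 + 256)) = -2*√(-131 + 8114) = -6*√887 ≈ -178.70)
N + I = -5561 - 6*√887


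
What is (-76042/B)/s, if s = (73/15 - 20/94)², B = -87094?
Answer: 97913925/2428921019 ≈ 0.040312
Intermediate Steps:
s = 10764961/497025 (s = (73*(1/15) - 20*1/94)² = (73/15 - 10/47)² = (3281/705)² = 10764961/497025 ≈ 21.659)
(-76042/B)/s = (-76042/(-87094))/(10764961/497025) = -76042*(-1/87094)*(497025/10764961) = (38021/43547)*(497025/10764961) = 97913925/2428921019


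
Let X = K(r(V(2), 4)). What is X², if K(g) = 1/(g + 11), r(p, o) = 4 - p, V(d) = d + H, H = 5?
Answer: 1/64 ≈ 0.015625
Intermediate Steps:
V(d) = 5 + d (V(d) = d + 5 = 5 + d)
K(g) = 1/(11 + g)
X = ⅛ (X = 1/(11 + (4 - (5 + 2))) = 1/(11 + (4 - 1*7)) = 1/(11 + (4 - 7)) = 1/(11 - 3) = 1/8 = ⅛ ≈ 0.12500)
X² = (⅛)² = 1/64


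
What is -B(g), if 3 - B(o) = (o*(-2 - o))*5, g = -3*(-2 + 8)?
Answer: -1443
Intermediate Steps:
g = -18 (g = -3*6 = -18)
B(o) = 3 - 5*o*(-2 - o) (B(o) = 3 - o*(-2 - o)*5 = 3 - 5*o*(-2 - o))
-B(g) = -(3 + 5*(-18)² + 10*(-18)) = -(3 + 5*324 - 180) = -(3 + 1620 - 180) = -1*1443 = -1443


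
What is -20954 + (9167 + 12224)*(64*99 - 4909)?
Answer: 30504003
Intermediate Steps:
-20954 + (9167 + 12224)*(64*99 - 4909) = -20954 + 21391*(6336 - 4909) = -20954 + 21391*1427 = -20954 + 30524957 = 30504003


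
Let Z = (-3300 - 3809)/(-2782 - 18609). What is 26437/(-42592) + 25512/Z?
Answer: 23243424621031/302786528 ≈ 76765.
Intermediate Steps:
Z = 7109/21391 (Z = -7109/(-21391) = -7109*(-1/21391) = 7109/21391 ≈ 0.33234)
26437/(-42592) + 25512/Z = 26437/(-42592) + 25512/(7109/21391) = 26437*(-1/42592) + 25512*(21391/7109) = -26437/42592 + 545727192/7109 = 23243424621031/302786528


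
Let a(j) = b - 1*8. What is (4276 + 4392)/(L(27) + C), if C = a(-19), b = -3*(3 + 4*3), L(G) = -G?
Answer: -2167/20 ≈ -108.35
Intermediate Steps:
b = -45 (b = -3*(3 + 12) = -3*15 = -45)
a(j) = -53 (a(j) = -45 - 1*8 = -45 - 8 = -53)
C = -53
(4276 + 4392)/(L(27) + C) = (4276 + 4392)/(-1*27 - 53) = 8668/(-27 - 53) = 8668/(-80) = 8668*(-1/80) = -2167/20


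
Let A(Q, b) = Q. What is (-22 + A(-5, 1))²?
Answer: 729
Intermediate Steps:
(-22 + A(-5, 1))² = (-22 - 5)² = (-27)² = 729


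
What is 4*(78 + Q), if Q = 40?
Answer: 472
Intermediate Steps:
4*(78 + Q) = 4*(78 + 40) = 4*118 = 472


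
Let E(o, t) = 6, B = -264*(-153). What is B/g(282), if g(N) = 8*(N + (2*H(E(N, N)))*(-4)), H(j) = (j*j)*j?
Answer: -1683/482 ≈ -3.4917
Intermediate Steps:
B = 40392
H(j) = j³ (H(j) = j²*j = j³)
g(N) = -13824 + 8*N (g(N) = 8*(N + (2*6³)*(-4)) = 8*(N + (2*216)*(-4)) = 8*(N + 432*(-4)) = 8*(N - 1728) = 8*(-1728 + N) = -13824 + 8*N)
B/g(282) = 40392/(-13824 + 8*282) = 40392/(-13824 + 2256) = 40392/(-11568) = 40392*(-1/11568) = -1683/482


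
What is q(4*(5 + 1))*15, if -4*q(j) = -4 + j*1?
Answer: -75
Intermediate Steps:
q(j) = 1 - j/4 (q(j) = -(-4 + j*1)/4 = -(-4 + j)/4 = 1 - j/4)
q(4*(5 + 1))*15 = (1 - (5 + 1))*15 = (1 - 6)*15 = -5*15 = -75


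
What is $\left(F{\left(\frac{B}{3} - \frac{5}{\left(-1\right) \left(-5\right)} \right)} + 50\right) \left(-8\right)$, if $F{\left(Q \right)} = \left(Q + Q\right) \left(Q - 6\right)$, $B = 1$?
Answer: $- \frac{4240}{9} \approx -471.11$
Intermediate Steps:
$F{\left(Q \right)} = 2 Q \left(-6 + Q\right)$
$\left(F{\left(\frac{B}{3} - \frac{5}{\left(-1\right) \left(-5\right)} \right)} + 50\right) \left(-8\right) = \left(2 \left(1 \cdot \frac{1}{3} - \frac{5}{\left(-1\right) \left(-5\right)}\right) \left(-6 + \left(1 \cdot \frac{1}{3} - \frac{5}{\left(-1\right) \left(-5\right)}\right)\right) + 50\right) \left(-8\right) = \left(2 \left(1 \cdot \frac{1}{3} - \frac{5}{5}\right) \left(-6 + \left(1 \cdot \frac{1}{3} - \frac{5}{5}\right)\right) + 50\right) \left(-8\right) = \left(2 \left(\frac{1}{3} - 1\right) \left(-6 + \left(\frac{1}{3} - 1\right)\right) + 50\right) \left(-8\right) = \left(2 \left(- \frac{2}{3}\right) \left(-6 - \frac{2}{3}\right) + 50\right) \left(-8\right) = \left(2 \left(- \frac{2}{3}\right) \left(- \frac{20}{3}\right) + 50\right) \left(-8\right) = \left(\frac{80}{9} + 50\right) \left(-8\right) = \frac{530}{9} \left(-8\right) = - \frac{4240}{9}$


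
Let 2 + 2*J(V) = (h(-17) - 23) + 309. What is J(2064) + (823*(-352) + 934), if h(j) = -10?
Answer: -288625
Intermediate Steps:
J(V) = 137 (J(V) = -1 + ((-10 - 23) + 309)/2 = -1 + (-33 + 309)/2 = -1 + (½)*276 = -1 + 138 = 137)
J(2064) + (823*(-352) + 934) = 137 + (823*(-352) + 934) = 137 + (-289696 + 934) = 137 - 288762 = -288625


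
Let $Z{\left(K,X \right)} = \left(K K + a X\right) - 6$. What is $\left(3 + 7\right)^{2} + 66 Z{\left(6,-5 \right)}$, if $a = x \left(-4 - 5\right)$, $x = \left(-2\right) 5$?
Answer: $-27620$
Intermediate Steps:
$x = -10$
$a = 90$ ($a = - 10 \left(-4 - 5\right) = \left(-10\right) \left(-9\right) = 90$)
$Z{\left(K,X \right)} = -6 + K^{2} + 90 X$ ($Z{\left(K,X \right)} = \left(K K + 90 X\right) - 6 = \left(K^{2} + 90 X\right) - 6 = -6 + K^{2} + 90 X$)
$\left(3 + 7\right)^{2} + 66 Z{\left(6,-5 \right)} = \left(3 + 7\right)^{2} + 66 \left(-6 + 6^{2} + 90 \left(-5\right)\right) = 10^{2} + 66 \left(-6 + 36 - 450\right) = 100 + 66 \left(-420\right) = 100 - 27720 = -27620$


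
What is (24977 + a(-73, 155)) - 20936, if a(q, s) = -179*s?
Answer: -23704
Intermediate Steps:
(24977 + a(-73, 155)) - 20936 = (24977 - 179*155) - 20936 = (24977 - 27745) - 20936 = -2768 - 20936 = -23704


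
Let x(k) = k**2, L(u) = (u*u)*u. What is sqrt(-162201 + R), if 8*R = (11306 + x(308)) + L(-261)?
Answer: 3*I*sqrt(4215782)/4 ≈ 1539.9*I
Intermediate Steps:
L(u) = u**3 (L(u) = u**2*u = u**3)
R = -17673411/8 (R = ((11306 + 308**2) + (-261)**3)/8 = ((11306 + 94864) - 17779581)/8 = (106170 - 17779581)/8 = (1/8)*(-17673411) = -17673411/8 ≈ -2.2092e+6)
sqrt(-162201 + R) = sqrt(-162201 - 17673411/8) = sqrt(-18971019/8) = 3*I*sqrt(4215782)/4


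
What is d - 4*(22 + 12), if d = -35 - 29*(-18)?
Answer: 351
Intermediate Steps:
d = 487 (d = -35 + 522 = 487)
d - 4*(22 + 12) = 487 - 4*(22 + 12) = 487 - 4*34 = 487 - 136 = 351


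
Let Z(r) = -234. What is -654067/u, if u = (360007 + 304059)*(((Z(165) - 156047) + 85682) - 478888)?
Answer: 654067/364895634142 ≈ 1.7925e-6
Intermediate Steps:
u = -364895634142 (u = (360007 + 304059)*(((-234 - 156047) + 85682) - 478888) = 664066*((-156281 + 85682) - 478888) = 664066*(-70599 - 478888) = 664066*(-549487) = -364895634142)
-654067/u = -654067/(-364895634142) = -654067*(-1/364895634142) = 654067/364895634142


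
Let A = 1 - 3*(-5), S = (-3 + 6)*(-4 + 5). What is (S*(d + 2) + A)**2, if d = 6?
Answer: 1600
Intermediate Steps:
S = 3 (S = 3*1 = 3)
A = 16 (A = 1 + 15 = 16)
(S*(d + 2) + A)**2 = (3*(6 + 2) + 16)**2 = (3*8 + 16)**2 = (24 + 16)**2 = 40**2 = 1600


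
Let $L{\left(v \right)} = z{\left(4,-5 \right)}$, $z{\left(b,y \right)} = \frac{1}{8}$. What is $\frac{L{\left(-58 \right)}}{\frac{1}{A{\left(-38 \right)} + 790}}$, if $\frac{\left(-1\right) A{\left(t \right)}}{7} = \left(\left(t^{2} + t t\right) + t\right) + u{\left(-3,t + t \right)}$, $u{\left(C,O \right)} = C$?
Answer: $- \frac{19139}{8} \approx -2392.4$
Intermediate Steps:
$z{\left(b,y \right)} = \frac{1}{8}$
$A{\left(t \right)} = 21 - 14 t^{2} - 7 t$ ($A{\left(t \right)} = - 7 \left(\left(\left(t^{2} + t t\right) + t\right) - 3\right) = - 7 \left(\left(\left(t^{2} + t^{2}\right) + t\right) - 3\right) = - 7 \left(\left(2 t^{2} + t\right) - 3\right) = - 7 \left(\left(t + 2 t^{2}\right) - 3\right) = - 7 \left(-3 + t + 2 t^{2}\right) = 21 - 14 t^{2} - 7 t$)
$L{\left(v \right)} = \frac{1}{8}$
$\frac{L{\left(-58 \right)}}{\frac{1}{A{\left(-38 \right)} + 790}} = \frac{1}{8 \frac{1}{\left(21 - 14 \left(-38\right)^{2} - -266\right) + 790}} = \frac{1}{8 \frac{1}{\left(21 - 20216 + 266\right) + 790}} = \frac{1}{8 \frac{1}{-19929 + 790}} = \frac{1}{8 \frac{1}{-19139}} = \frac{1}{8 \left(- \frac{1}{19139}\right)} = \frac{1}{8} \left(-19139\right) = - \frac{19139}{8}$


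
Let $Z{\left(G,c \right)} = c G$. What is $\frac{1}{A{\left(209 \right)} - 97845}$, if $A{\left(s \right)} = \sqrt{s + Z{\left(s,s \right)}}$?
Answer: $- \frac{593}{58021819} - \frac{\sqrt{43890}}{9573600135} \approx -1.0242 \cdot 10^{-5}$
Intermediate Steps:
$Z{\left(G,c \right)} = G c$
$A{\left(s \right)} = \sqrt{s + s^{2}}$ ($A{\left(s \right)} = \sqrt{s + s s} = \sqrt{s + s^{2}}$)
$\frac{1}{A{\left(209 \right)} - 97845} = \frac{1}{\sqrt{209 \left(1 + 209\right)} - 97845} = \frac{1}{\sqrt{209 \cdot 210} - 97845} = \frac{1}{\sqrt{43890} - 97845} = \frac{1}{-97845 + \sqrt{43890}}$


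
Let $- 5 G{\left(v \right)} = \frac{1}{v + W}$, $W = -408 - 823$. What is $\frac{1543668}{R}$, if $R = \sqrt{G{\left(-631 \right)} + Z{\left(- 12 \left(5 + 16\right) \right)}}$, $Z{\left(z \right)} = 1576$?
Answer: $\frac{10805676 \sqrt{2787786590}}{14672561} \approx 38884.0$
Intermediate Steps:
$W = -1231$ ($W = -408 - 823 = -1231$)
$G{\left(v \right)} = - \frac{1}{5 \left(-1231 + v\right)}$ ($G{\left(v \right)} = - \frac{1}{5 \left(v - 1231\right)} = - \frac{1}{5 \left(-1231 + v\right)}$)
$R = \frac{\sqrt{2787786590}}{1330}$ ($R = \sqrt{- \frac{1}{-6155 + 5 \left(-631\right)} + 1576} = \sqrt{- \frac{1}{-6155 - 3155} + 1576} = \sqrt{- \frac{1}{-9310} + 1576} = \sqrt{\left(-1\right) \left(- \frac{1}{9310}\right) + 1576} = \sqrt{\frac{1}{9310} + 1576} = \sqrt{\frac{14672561}{9310}} = \frac{\sqrt{2787786590}}{1330} \approx 39.699$)
$\frac{1543668}{R} = \frac{1543668}{\frac{1}{1330} \sqrt{2787786590}} = 1543668 \frac{7 \sqrt{2787786590}}{14672561} = \frac{10805676 \sqrt{2787786590}}{14672561}$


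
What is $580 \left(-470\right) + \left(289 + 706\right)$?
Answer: $-271605$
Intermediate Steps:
$580 \left(-470\right) + \left(289 + 706\right) = -272600 + 995 = -271605$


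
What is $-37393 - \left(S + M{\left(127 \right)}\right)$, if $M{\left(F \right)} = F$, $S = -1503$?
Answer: $-36017$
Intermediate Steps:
$-37393 - \left(S + M{\left(127 \right)}\right) = -37393 - \left(-1503 + 127\right) = -37393 - -1376 = -37393 + 1376 = -36017$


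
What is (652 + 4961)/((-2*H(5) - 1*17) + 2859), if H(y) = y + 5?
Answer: 5613/2822 ≈ 1.9890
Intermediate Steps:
H(y) = 5 + y
(652 + 4961)/((-2*H(5) - 1*17) + 2859) = (652 + 4961)/((-2*(5 + 5) - 1*17) + 2859) = 5613/((-2*10 - 17) + 2859) = 5613/((-20 - 17) + 2859) = 5613/(-37 + 2859) = 5613/2822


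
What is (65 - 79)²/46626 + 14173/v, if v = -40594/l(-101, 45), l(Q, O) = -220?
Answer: 36347655496/473183961 ≈ 76.815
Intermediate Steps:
v = 20297/110 (v = -40594/(-220) = -40594*(-1/220) = 20297/110 ≈ 184.52)
(65 - 79)²/46626 + 14173/v = (65 - 79)²/46626 + 14173/(20297/110) = (-14)²*(1/46626) + 14173*(110/20297) = 196*(1/46626) + 1559030/20297 = 98/23313 + 1559030/20297 = 36347655496/473183961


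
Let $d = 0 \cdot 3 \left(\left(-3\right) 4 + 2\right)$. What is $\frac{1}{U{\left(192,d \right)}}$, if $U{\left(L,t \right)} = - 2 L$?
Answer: $- \frac{1}{384} \approx -0.0026042$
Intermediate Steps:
$d = 0$ ($d = 0 \left(-12 + 2\right) = 0 \left(-10\right) = 0$)
$\frac{1}{U{\left(192,d \right)}} = \frac{1}{\left(-2\right) 192} = \frac{1}{-384} = - \frac{1}{384}$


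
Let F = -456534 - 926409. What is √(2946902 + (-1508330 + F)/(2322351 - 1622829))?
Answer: √1442008563992485062/699522 ≈ 1716.7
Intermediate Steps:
F = -1382943
√(2946902 + (-1508330 + F)/(2322351 - 1622829)) = √(2946902 + (-1508330 - 1382943)/(2322351 - 1622829)) = √(2946902 - 2891273/699522) = √(2061419889571/699522) = √1442008563992485062/699522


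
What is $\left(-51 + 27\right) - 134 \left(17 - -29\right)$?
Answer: $-6188$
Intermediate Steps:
$\left(-51 + 27\right) - 134 \left(17 - -29\right) = -24 - 134 \left(17 + 29\right) = -24 - 6164 = -6188$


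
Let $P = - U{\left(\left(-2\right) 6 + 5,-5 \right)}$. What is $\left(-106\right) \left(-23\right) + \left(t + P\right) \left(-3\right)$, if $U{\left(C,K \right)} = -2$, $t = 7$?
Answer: $2411$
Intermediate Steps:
$P = 2$ ($P = \left(-1\right) \left(-2\right) = 2$)
$\left(-106\right) \left(-23\right) + \left(t + P\right) \left(-3\right) = \left(-106\right) \left(-23\right) + \left(7 + 2\right) \left(-3\right) = 2438 + 9 \left(-3\right) = 2438 - 27 = 2411$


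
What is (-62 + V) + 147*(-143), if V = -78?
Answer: -21161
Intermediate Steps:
(-62 + V) + 147*(-143) = (-62 - 78) + 147*(-143) = -140 - 21021 = -21161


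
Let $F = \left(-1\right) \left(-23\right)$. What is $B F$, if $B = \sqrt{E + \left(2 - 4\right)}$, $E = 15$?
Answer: $23 \sqrt{13} \approx 82.928$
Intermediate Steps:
$F = 23$
$B = \sqrt{13}$ ($B = \sqrt{15 + \left(2 - 4\right)} = \sqrt{15 - 2} = \sqrt{13} \approx 3.6056$)
$B F = \sqrt{13} \cdot 23 = 23 \sqrt{13}$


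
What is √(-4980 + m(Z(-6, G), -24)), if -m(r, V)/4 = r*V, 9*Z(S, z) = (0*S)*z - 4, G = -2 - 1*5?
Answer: 2*I*√11301/3 ≈ 70.871*I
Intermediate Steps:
G = -7 (G = -2 - 5 = -7)
Z(S, z) = -4/9 (Z(S, z) = ((0*S)*z - 4)/9 = (0*z - 4)/9 = (0 - 4)/9 = (⅑)*(-4) = -4/9)
m(r, V) = -4*V*r (m(r, V) = -4*r*V = -4*V*r)
√(-4980 + m(Z(-6, G), -24)) = √(-4980 - 4*(-24)*(-4/9)) = √(-4980 - 128/3) = √(-15068/3) = 2*I*√11301/3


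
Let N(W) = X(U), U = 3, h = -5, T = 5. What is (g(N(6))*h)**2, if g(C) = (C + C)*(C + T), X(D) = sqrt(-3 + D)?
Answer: 0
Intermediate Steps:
N(W) = 0 (N(W) = sqrt(-3 + 3) = sqrt(0) = 0)
g(C) = 2*C*(5 + C) (g(C) = (C + C)*(C + 5) = (2*C)*(5 + C) = 2*C*(5 + C))
(g(N(6))*h)**2 = ((2*0*(5 + 0))*(-5))**2 = ((2*0*5)*(-5))**2 = (0*(-5))**2 = 0**2 = 0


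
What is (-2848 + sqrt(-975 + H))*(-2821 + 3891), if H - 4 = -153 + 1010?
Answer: -3047360 + 1070*I*sqrt(114) ≈ -3.0474e+6 + 11424.0*I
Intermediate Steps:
H = 861 (H = 4 + (-153 + 1010) = 4 + 857 = 861)
(-2848 + sqrt(-975 + H))*(-2821 + 3891) = (-2848 + sqrt(-975 + 861))*(-2821 + 3891) = (-2848 + sqrt(-114))*1070 = (-2848 + I*sqrt(114))*1070 = -3047360 + 1070*I*sqrt(114)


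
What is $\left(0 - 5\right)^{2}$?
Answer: $25$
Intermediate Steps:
$\left(0 - 5\right)^{2} = \left(-5\right)^{2} = 25$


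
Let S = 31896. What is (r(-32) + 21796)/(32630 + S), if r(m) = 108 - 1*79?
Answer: 21825/64526 ≈ 0.33824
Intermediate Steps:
r(m) = 29 (r(m) = 108 - 79 = 29)
(r(-32) + 21796)/(32630 + S) = (29 + 21796)/(32630 + 31896) = 21825/64526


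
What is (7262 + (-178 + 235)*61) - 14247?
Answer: -3508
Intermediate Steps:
(7262 + (-178 + 235)*61) - 14247 = (7262 + 57*61) - 14247 = (7262 + 3477) - 14247 = 10739 - 14247 = -3508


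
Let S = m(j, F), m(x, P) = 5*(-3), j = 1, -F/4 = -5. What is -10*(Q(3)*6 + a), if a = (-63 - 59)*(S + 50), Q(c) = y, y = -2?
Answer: 42820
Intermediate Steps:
F = 20 (F = -4*(-5) = 20)
m(x, P) = -15
Q(c) = -2
S = -15
a = -4270 (a = (-63 - 59)*(-15 + 50) = -122*35 = -4270)
-10*(Q(3)*6 + a) = -10*(-2*6 - 4270) = -10*(-12 - 4270) = -10*(-4282) = 42820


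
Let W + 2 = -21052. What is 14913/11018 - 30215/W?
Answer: 161721793/57993243 ≈ 2.7886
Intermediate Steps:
W = -21054 (W = -2 - 21052 = -21054)
14913/11018 - 30215/W = 14913/11018 - 30215/(-21054) = 14913*(1/11018) - 30215*(-1/21054) = 14913/11018 + 30215/21054 = 161721793/57993243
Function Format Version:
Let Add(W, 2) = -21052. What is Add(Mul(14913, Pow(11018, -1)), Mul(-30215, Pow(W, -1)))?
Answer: Rational(161721793, 57993243) ≈ 2.7886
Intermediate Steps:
W = -21054 (W = Add(-2, -21052) = -21054)
Add(Mul(14913, Pow(11018, -1)), Mul(-30215, Pow(W, -1))) = Add(Mul(14913, Pow(11018, -1)), Mul(-30215, Pow(-21054, -1))) = Add(Mul(14913, Rational(1, 11018)), Mul(-30215, Rational(-1, 21054))) = Add(Rational(14913, 11018), Rational(30215, 21054)) = Rational(161721793, 57993243)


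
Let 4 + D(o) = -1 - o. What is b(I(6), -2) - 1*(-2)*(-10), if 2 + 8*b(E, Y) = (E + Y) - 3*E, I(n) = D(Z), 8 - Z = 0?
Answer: -69/4 ≈ -17.250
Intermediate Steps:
Z = 8 (Z = 8 - 1*0 = 8 + 0 = 8)
D(o) = -5 - o (D(o) = -4 + (-1 - o) = -5 - o)
I(n) = -13 (I(n) = -5 - 1*8 = -5 - 8 = -13)
b(E, Y) = -¼ - E/4 + Y/8 (b(E, Y) = -¼ + ((E + Y) - 3*E)/8 = -¼ + (Y - 2*E)/8 = -¼ + (-E/4 + Y/8) = -¼ - E/4 + Y/8)
b(I(6), -2) - 1*(-2)*(-10) = (-¼ - ¼*(-13) + (⅛)*(-2)) - 1*(-2)*(-10) = (-¼ + 13/4 - ¼) + 2*(-10) = 11/4 - 20 = -69/4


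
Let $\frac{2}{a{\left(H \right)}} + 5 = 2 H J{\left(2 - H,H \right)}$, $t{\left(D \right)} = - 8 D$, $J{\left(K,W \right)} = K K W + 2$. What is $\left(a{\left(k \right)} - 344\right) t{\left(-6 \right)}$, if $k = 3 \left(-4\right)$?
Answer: $- \frac{931194144}{56395} \approx -16512.0$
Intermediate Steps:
$k = -12$
$J{\left(K,W \right)} = 2 + W K^{2}$ ($J{\left(K,W \right)} = K^{2} W + 2 = W K^{2} + 2 = 2 + W K^{2}$)
$a{\left(H \right)} = \frac{2}{-5 + 2 H \left(2 + H \left(2 - H\right)^{2}\right)}$
$\left(a{\left(k \right)} - 344\right) t{\left(-6 \right)} = \left(\frac{2}{-5 + 2 \left(-12\right) \left(2 - 12 \left(-2 - 12\right)^{2}\right)} - 344\right) \left(\left(-8\right) \left(-6\right)\right) = \left(\frac{2}{-5 + 2 \left(-12\right) \left(2 - 12 \left(-14\right)^{2}\right)} - 344\right) 48 = \left(\frac{2}{-5 + 2 \left(-12\right) \left(2 - 2352\right)} - 344\right) 48 = \left(\frac{2}{-5 + 2 \left(-12\right) \left(-2350\right)} - 344\right) 48 = \left(\frac{2}{-5 + 56400} - 344\right) 48 = \left(\frac{2}{56395} - 344\right) 48 = \left(- \frac{19399878}{56395}\right) 48 = - \frac{931194144}{56395}$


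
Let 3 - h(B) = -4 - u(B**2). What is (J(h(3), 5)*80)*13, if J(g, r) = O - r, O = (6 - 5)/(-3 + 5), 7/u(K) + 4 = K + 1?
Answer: -4680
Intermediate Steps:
u(K) = 7/(-3 + K) (u(K) = 7/(-4 + (K + 1)) = 7/(-4 + (1 + K)) = 7/(-3 + K))
O = 1/2 ≈ 0.50000
h(B) = 7 + 7/(-3 + B**2) (h(B) = 3 - (-4 - 7/(-3 + B**2)) = 3 + (4 + 7/(-3 + B**2)) = 7 + 7/(-3 + B**2))
J(g, r) = 1/2 - r
(J(h(3), 5)*80)*13 = ((1/2 - 1*5)*80)*13 = ((1/2 - 5)*80)*13 = -9/2*80*13 = -360*13 = -4680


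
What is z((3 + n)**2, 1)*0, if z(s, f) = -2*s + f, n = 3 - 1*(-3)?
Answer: 0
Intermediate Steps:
n = 6 (n = 3 + 3 = 6)
z(s, f) = f - 2*s
z((3 + n)**2, 1)*0 = (1 - 2*(3 + 6)**2)*0 = (1 - 2*9**2)*0 = (1 - 2*81)*0 = (1 - 162)*0 = -161*0 = 0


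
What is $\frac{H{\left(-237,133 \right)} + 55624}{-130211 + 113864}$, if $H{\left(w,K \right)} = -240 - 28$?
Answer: $- \frac{18452}{5449} \approx -3.3863$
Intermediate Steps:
$H{\left(w,K \right)} = -268$ ($H{\left(w,K \right)} = -240 - 28 = -268$)
$\frac{H{\left(-237,133 \right)} + 55624}{-130211 + 113864} = \frac{-268 + 55624}{-130211 + 113864} = \frac{55356}{-16347} = 55356 \left(- \frac{1}{16347}\right) = - \frac{18452}{5449}$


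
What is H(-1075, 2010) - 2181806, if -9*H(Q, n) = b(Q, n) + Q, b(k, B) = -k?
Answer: -2181806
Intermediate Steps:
H(Q, n) = 0 (H(Q, n) = -(-Q + Q)/9 = -⅑*0 = 0)
H(-1075, 2010) - 2181806 = 0 - 2181806 = -2181806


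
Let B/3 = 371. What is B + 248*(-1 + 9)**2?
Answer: 16985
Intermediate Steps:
B = 1113 (B = 3*371 = 1113)
B + 248*(-1 + 9)**2 = 1113 + 248*(-1 + 9)**2 = 1113 + 248*8**2 = 1113 + 248*64 = 1113 + 15872 = 16985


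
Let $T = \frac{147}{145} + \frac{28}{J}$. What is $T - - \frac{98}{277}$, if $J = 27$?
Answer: $\frac{2607703}{1084455} \approx 2.4046$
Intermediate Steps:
$T = \frac{8029}{3915}$ ($T = \frac{147}{145} + \frac{28}{27} = \frac{8029}{3915} \approx 2.0508$)
$T - - \frac{98}{277} = \frac{8029}{3915} - - \frac{98}{277} = \frac{8029}{3915} + \frac{98}{277} = \frac{2607703}{1084455}$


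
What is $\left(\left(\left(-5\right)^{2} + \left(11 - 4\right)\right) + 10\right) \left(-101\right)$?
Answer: $-4242$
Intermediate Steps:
$\left(\left(\left(-5\right)^{2} + \left(11 - 4\right)\right) + 10\right) \left(-101\right) = \left(\left(25 + \left(11 - 4\right)\right) + 10\right) \left(-101\right) = \left(\left(25 + 7\right) + 10\right) \left(-101\right) = \left(32 + 10\right) \left(-101\right) = 42 \left(-101\right) = -4242$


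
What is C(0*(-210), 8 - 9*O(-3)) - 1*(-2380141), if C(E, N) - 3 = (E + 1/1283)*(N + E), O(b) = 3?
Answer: 3053724733/1283 ≈ 2.3801e+6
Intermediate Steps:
C(E, N) = 3 + (1/1283 + E)*(E + N) (C(E, N) = 3 + (E + 1/1283)*(N + E) = 3 + (E + 1/1283)*(E + N) = 3 + (1/1283 + E)*(E + N))
C(0*(-210), 8 - 9*O(-3)) - 1*(-2380141) = (3 + (0*(-210))**2 + (0*(-210))/1283 + (8 - 9*3)/1283 + (0*(-210))*(8 - 9*3)) - 1*(-2380141) = (3 + 0**2 + (1/1283)*0 + (8 - 27)/1283 + 0*(8 - 27)) + 2380141 = (3 + 0 + 0 + (1/1283)*(-19) + 0*(-19)) + 2380141 = (3 + 0 + 0 - 19/1283 + 0) + 2380141 = 3830/1283 + 2380141 = 3053724733/1283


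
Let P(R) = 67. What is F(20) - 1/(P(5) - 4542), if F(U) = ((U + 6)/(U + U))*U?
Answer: 58176/4475 ≈ 13.000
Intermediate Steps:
F(U) = 3 + U/2 (F(U) = ((6 + U)/((2*U)))*U = ((6 + U)*(1/(2*U)))*U = ((6 + U)/(2*U))*U = 3 + U/2)
F(20) - 1/(P(5) - 4542) = (3 + (1/2)*20) - 1/(67 - 4542) = (3 + 10) - 1/(-4475) = 13 - 1*(-1/4475) = 13 + 1/4475 = 58176/4475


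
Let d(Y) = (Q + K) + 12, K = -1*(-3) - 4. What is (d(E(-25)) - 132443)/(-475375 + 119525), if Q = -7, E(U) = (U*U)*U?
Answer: 132439/355850 ≈ 0.37218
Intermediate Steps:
K = -1 (K = 3 - 4 = -1)
E(U) = U³ (E(U) = U²*U = U³)
d(Y) = 4 (d(Y) = (-7 - 1) + 12 = -8 + 12 = 4)
(d(E(-25)) - 132443)/(-475375 + 119525) = (4 - 132443)/(-475375 + 119525) = -132439/(-355850) = -132439*(-1/355850) = 132439/355850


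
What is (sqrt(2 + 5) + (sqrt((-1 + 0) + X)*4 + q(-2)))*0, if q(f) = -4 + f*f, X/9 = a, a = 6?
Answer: 0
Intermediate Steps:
X = 54 (X = 9*6 = 54)
q(f) = -4 + f**2
(sqrt(2 + 5) + (sqrt((-1 + 0) + X)*4 + q(-2)))*0 = (sqrt(2 + 5) + (sqrt((-1 + 0) + 54)*4 + (-4 + (-2)**2)))*0 = (sqrt(7) + (sqrt(-1 + 54)*4 + (-4 + 4)))*0 = (sqrt(7) + (sqrt(53)*4 + 0))*0 = (sqrt(7) + (4*sqrt(53) + 0))*0 = (sqrt(7) + 4*sqrt(53))*0 = 0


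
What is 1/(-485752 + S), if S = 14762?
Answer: -1/470990 ≈ -2.1232e-6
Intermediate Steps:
1/(-485752 + S) = 1/(-485752 + 14762) = 1/(-470990) = -1/470990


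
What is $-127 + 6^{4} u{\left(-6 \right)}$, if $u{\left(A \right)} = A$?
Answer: $-7903$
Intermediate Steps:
$-127 + 6^{4} u{\left(-6 \right)} = -127 + 6^{4} \left(-6\right) = -127 + 1296 \left(-6\right) = -127 - 7776 = -7903$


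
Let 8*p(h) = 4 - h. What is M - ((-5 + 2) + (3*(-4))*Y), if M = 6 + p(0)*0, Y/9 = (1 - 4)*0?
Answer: 9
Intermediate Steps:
Y = 0 (Y = 9*((1 - 4)*0) = 9*(-3*0) = 9*0 = 0)
p(h) = ½ - h/8 (p(h) = (4 - h)/8 = ½ - h/8)
M = 6 (M = 6 + (½ - ⅛*0)*0 = 6 + (½ + 0)*0 = 6 + (½)*0 = 6 + 0 = 6)
M - ((-5 + 2) + (3*(-4))*Y) = 6 - ((-5 + 2) + (3*(-4))*0) = 6 - (-3 - 12*0) = 6 - (-3 + 0) = 6 - 1*(-3) = 6 + 3 = 9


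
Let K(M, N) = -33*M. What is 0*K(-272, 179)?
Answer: 0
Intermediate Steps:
0*K(-272, 179) = 0*(-33*(-272)) = 0*8976 = 0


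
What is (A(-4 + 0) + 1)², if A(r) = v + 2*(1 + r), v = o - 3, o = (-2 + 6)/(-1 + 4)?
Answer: 400/9 ≈ 44.444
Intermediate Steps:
o = 4/3 ≈ 1.3333
v = -5/3 (v = 4/3 - 3 = -5/3 ≈ -1.6667)
A(r) = ⅓ + 2*r (A(r) = -5/3 + 2*(1 + r) = -5/3 + (2 + 2*r) = ⅓ + 2*r)
(A(-4 + 0) + 1)² = ((⅓ + 2*(-4 + 0)) + 1)² = ((⅓ + 2*(-4)) + 1)² = ((⅓ - 8) + 1)² = (-23/3 + 1)² = (-20/3)² = 400/9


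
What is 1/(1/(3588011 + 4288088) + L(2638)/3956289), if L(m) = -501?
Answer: -10386707945537/1313989770 ≈ -7904.7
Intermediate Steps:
1/(1/(3588011 + 4288088) + L(2638)/3956289) = 1/(1/(3588011 + 4288088) - 501/3956289) = 1/(1/7876099 - 501*1/3956289) = 1/(1/7876099 - 167/1318763) = 1/(-1313989770/10386707945537) = -10386707945537/1313989770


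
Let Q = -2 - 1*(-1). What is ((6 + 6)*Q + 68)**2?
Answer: 3136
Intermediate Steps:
Q = -1 (Q = -2 + 1 = -1)
((6 + 6)*Q + 68)**2 = ((6 + 6)*(-1) + 68)**2 = (12*(-1) + 68)**2 = (-12 + 68)**2 = 56**2 = 3136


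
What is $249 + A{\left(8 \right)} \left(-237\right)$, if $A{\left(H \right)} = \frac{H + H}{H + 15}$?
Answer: $\frac{1935}{23} \approx 84.13$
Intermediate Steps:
$A{\left(H \right)} = \frac{2 H}{15 + H}$
$249 + A{\left(8 \right)} \left(-237\right) = 249 + 2 \cdot 8 \frac{1}{15 + 8} \left(-237\right) = 249 + 2 \cdot 8 \cdot \frac{1}{23} \left(-237\right) = 249 + \frac{16}{23} \left(-237\right) = 249 - \frac{3792}{23} = \frac{1935}{23}$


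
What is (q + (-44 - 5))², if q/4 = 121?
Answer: 189225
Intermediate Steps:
q = 484 (q = 4*121 = 484)
(q + (-44 - 5))² = (484 + (-44 - 5))² = (484 - 49)² = 435² = 189225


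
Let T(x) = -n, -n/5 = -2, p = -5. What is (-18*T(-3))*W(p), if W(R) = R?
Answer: -900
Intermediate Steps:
n = 10 (n = -5*(-2) = 10)
T(x) = -10 (T(x) = -1*10 = -10)
(-18*T(-3))*W(p) = -18*(-10)*(-5) = 180*(-5) = -900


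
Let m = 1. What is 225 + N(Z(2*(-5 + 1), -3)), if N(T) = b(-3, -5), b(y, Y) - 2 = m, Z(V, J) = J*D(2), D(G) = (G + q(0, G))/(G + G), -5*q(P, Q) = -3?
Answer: 228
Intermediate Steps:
q(P, Q) = ⅗ (q(P, Q) = -⅕*(-3) = ⅗)
D(G) = (⅗ + G)/(2*G) (D(G) = (G + ⅗)/(G + G) = (⅗ + G)/((2*G)) = (⅗ + G)*(1/(2*G)) = (⅗ + G)/(2*G))
Z(V, J) = 13*J/20 (Z(V, J) = J*((⅒)*(3 + 5*2)/2) = J*((⅒)*(½)*(3 + 10)) = J*((⅒)*(½)*13) = J*(13/20) = 13*J/20)
b(y, Y) = 3 (b(y, Y) = 2 + 1 = 3)
N(T) = 3
225 + N(Z(2*(-5 + 1), -3)) = 225 + 3 = 228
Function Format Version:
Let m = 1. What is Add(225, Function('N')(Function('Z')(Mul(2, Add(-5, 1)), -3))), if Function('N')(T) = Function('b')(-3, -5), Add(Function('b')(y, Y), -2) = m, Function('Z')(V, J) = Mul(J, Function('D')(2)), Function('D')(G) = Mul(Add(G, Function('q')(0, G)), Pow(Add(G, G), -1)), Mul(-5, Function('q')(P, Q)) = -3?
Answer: 228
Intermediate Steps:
Function('q')(P, Q) = Rational(3, 5) (Function('q')(P, Q) = Mul(Rational(-1, 5), -3) = Rational(3, 5))
Function('D')(G) = Mul(Rational(1, 2), Pow(G, -1), Add(Rational(3, 5), G)) (Function('D')(G) = Mul(Add(G, Rational(3, 5)), Pow(Add(G, G), -1)) = Mul(Add(Rational(3, 5), G), Pow(Mul(2, G), -1)) = Mul(Add(Rational(3, 5), G), Mul(Rational(1, 2), Pow(G, -1))) = Mul(Rational(1, 2), Pow(G, -1), Add(Rational(3, 5), G)))
Function('Z')(V, J) = Mul(Rational(13, 20), J) (Function('Z')(V, J) = Mul(J, Mul(Rational(1, 10), Pow(2, -1), Add(3, Mul(5, 2)))) = Mul(J, Mul(Rational(1, 10), Rational(1, 2), Add(3, 10))) = Mul(J, Mul(Rational(1, 10), Rational(1, 2), 13)) = Mul(J, Rational(13, 20)) = Mul(Rational(13, 20), J))
Function('b')(y, Y) = 3 (Function('b')(y, Y) = Add(2, 1) = 3)
Function('N')(T) = 3
Add(225, Function('N')(Function('Z')(Mul(2, Add(-5, 1)), -3))) = Add(225, 3) = 228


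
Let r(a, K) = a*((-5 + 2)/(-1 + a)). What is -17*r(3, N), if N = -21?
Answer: 153/2 ≈ 76.500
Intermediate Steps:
r(a, K) = -3*a/(-1 + a) (r(a, K) = a*(-3/(-1 + a)) = -3*a/(-1 + a))
-17*r(3, N) = -(-51)*3/(-1 + 3) = -(-51)*3/2 = -17*(-9/2) = 153/2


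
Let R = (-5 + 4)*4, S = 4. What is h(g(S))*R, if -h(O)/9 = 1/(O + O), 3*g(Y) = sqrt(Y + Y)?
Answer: 27*sqrt(2)/2 ≈ 19.092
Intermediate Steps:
g(Y) = sqrt(2)*sqrt(Y)/3 (g(Y) = sqrt(Y + Y)/3 = sqrt(2*Y)/3 = (sqrt(2)*sqrt(Y))/3 = sqrt(2)*sqrt(Y)/3)
R = -4 (R = -1*4 = -4)
h(O) = -9/(2*O) (h(O) = -9/(O + O) = -9*1/(2*O) = -9/(2*O))
h(g(S))*R = -9*3*sqrt(2)/4/2*(-4) = -27*sqrt(2)/8*(-4) = 27*sqrt(2)/2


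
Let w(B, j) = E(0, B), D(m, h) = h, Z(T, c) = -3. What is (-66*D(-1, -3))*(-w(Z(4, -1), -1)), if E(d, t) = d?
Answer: 0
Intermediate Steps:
w(B, j) = 0
(-66*D(-1, -3))*(-w(Z(4, -1), -1)) = (-66*(-3))*(-1*0) = 198*0 = 0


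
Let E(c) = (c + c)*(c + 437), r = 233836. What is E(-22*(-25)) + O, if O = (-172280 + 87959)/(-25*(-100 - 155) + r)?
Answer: 260796998379/240211 ≈ 1.0857e+6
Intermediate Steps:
O = -84321/240211 (O = (-172280 + 87959)/(-25*(-100 - 155) + 233836) = -84321/(-25*(-255) + 233836) = -84321/(6375 + 233836) = -84321/240211 ≈ -0.35103)
E(c) = 2*c*(437 + c) (E(c) = (2*c)*(437 + c) = 2*c*(437 + c))
E(-22*(-25)) + O = 2*(-22*(-25))*(437 - 22*(-25)) - 84321/240211 = 2*550*(437 + 550) - 84321/240211 = 2*550*987 - 84321/240211 = 1085700 - 84321/240211 = 260796998379/240211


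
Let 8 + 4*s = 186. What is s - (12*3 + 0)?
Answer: 17/2 ≈ 8.5000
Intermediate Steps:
s = 89/2 (s = -2 + (1/4)*186 = -2 + 93/2 = 89/2 ≈ 44.500)
s - (12*3 + 0) = 89/2 - (12*3 + 0) = 89/2 - (36 + 0) = 89/2 - 1*36 = 89/2 - 36 = 17/2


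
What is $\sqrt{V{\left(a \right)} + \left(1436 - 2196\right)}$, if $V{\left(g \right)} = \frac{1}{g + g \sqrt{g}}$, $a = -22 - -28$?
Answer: $\sqrt{-760 + \frac{1}{6 + 6 \sqrt{6}}} \approx 27.567 i$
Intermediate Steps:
$a = 6$ ($a = -22 + 28 = 6$)
$V{\left(g \right)} = \frac{1}{g + g^{\frac{3}{2}}}$
$\sqrt{V{\left(a \right)} + \left(1436 - 2196\right)} = \sqrt{\frac{1}{6 + 6^{\frac{3}{2}}} + \left(1436 - 2196\right)} = \sqrt{\frac{1}{6 + 6 \sqrt{6}} - 760} = \sqrt{-760 + \frac{1}{6 + 6 \sqrt{6}}}$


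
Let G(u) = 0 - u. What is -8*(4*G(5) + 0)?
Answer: 160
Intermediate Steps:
G(u) = -u
-8*(4*G(5) + 0) = -8*(4*(-1*5) + 0) = -8*(4*(-5) + 0) = -8*(-20 + 0) = -8*(-20) = 160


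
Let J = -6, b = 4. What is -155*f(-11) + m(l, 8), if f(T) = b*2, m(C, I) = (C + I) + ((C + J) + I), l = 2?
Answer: -1226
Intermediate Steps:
m(C, I) = -6 + 2*C + 2*I (m(C, I) = (C + I) + ((C - 6) + I) = (C + I) + ((-6 + C) + I) = (C + I) + (-6 + C + I) = -6 + 2*C + 2*I)
f(T) = 8 (f(T) = 4*2 = 8)
-155*f(-11) + m(l, 8) = -155*8 + (-6 + 2*2 + 2*8) = -1240 + (-6 + 4 + 16) = -1240 + 14 = -1226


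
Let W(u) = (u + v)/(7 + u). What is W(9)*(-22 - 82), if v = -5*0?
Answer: -117/2 ≈ -58.500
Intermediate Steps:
v = 0
W(u) = u/(7 + u) (W(u) = (u + 0)/(7 + u) = u/(7 + u))
W(9)*(-22 - 82) = (9/(7 + 9))*(-22 - 82) = (9/16)*(-104) = -117/2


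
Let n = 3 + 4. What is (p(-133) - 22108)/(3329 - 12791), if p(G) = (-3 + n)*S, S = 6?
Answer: 11042/4731 ≈ 2.3340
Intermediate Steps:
n = 7
p(G) = 24 (p(G) = (-3 + 7)*6 = 4*6 = 24)
(p(-133) - 22108)/(3329 - 12791) = (24 - 22108)/(3329 - 12791) = -22084/(-9462) = -22084*(-1/9462) = 11042/4731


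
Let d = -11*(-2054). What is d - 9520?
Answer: 13074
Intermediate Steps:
d = 22594
d - 9520 = 22594 - 9520 = 13074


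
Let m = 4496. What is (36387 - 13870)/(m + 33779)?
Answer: 22517/38275 ≈ 0.58829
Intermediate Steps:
(36387 - 13870)/(m + 33779) = (36387 - 13870)/(4496 + 33779) = 22517/38275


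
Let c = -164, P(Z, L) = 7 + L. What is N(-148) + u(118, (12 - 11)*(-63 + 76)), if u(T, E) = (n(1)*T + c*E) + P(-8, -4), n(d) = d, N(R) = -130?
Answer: -2141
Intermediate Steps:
u(T, E) = 3 + T - 164*E (u(T, E) = (1*T - 164*E) + (7 - 4) = (T - 164*E) + 3 = 3 + T - 164*E)
N(-148) + u(118, (12 - 11)*(-63 + 76)) = -130 + (3 + 118 - 164*(12 - 11)*(-63 + 76)) = -130 + (3 + 118 - 164*13) = -130 + (3 + 118 - 2132) = -130 - 2011 = -2141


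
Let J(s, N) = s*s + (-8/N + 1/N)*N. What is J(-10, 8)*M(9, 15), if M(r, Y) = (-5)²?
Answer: 2325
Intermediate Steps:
M(r, Y) = 25
J(s, N) = -7 + s² (J(s, N) = s² + (-8/N + 1/N)*N = s² + (-7/N)*N = s² - 7 = -7 + s²)
J(-10, 8)*M(9, 15) = (-7 + (-10)²)*25 = (-7 + 100)*25 = 93*25 = 2325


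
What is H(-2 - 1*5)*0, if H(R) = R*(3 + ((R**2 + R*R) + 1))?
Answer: 0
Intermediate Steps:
H(R) = R*(4 + 2*R**2) (H(R) = R*(3 + ((R**2 + R**2) + 1)) = R*(3 + (2*R**2 + 1)) = R*(3 + (1 + 2*R**2)) = R*(4 + 2*R**2))
H(-2 - 1*5)*0 = (2*(-2 - 1*5)*(2 + (-2 - 1*5)**2))*0 = (2*(-2 - 5)*(2 + (-2 - 5)**2))*0 = (2*(-7)*(2 + (-7)**2))*0 = (2*(-7)*(2 + 49))*0 = (2*(-7)*51)*0 = -714*0 = 0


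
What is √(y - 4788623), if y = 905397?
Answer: I*√3883226 ≈ 1970.6*I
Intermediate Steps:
√(y - 4788623) = √(905397 - 4788623) = √(-3883226) = I*√3883226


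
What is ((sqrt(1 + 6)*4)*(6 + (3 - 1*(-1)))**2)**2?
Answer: 1120000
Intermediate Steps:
((sqrt(1 + 6)*4)*(6 + (3 - 1*(-1)))**2)**2 = ((sqrt(7)*4)*(6 + (3 + 1))**2)**2 = ((4*sqrt(7))*(6 + 4)**2)**2 = ((4*sqrt(7))*10**2)**2 = ((4*sqrt(7))*100)**2 = (400*sqrt(7))**2 = 1120000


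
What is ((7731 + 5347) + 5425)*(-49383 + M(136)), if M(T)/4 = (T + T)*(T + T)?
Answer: 4561970159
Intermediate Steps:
M(T) = 16*T² (M(T) = 4*((T + T)*(T + T)) = 4*((2*T)*(2*T)) = 4*(4*T²) = 16*T²)
((7731 + 5347) + 5425)*(-49383 + M(136)) = ((7731 + 5347) + 5425)*(-49383 + 16*136²) = (13078 + 5425)*(-49383 + 16*18496) = 18503*(-49383 + 295936) = 18503*246553 = 4561970159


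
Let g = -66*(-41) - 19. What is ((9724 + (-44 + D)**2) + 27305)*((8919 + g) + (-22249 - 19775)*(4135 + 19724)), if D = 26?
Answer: -37451574940530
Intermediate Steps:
g = 2687 (g = 2706 - 19 = 2687)
((9724 + (-44 + D)**2) + 27305)*((8919 + g) + (-22249 - 19775)*(4135 + 19724)) = ((9724 + (-44 + 26)**2) + 27305)*((8919 + 2687) + (-22249 - 19775)*(4135 + 19724)) = ((9724 + (-18)**2) + 27305)*(11606 - 42024*23859) = ((9724 + 324) + 27305)*(11606 - 1002650616) = (10048 + 27305)*(-1002639010) = 37353*(-1002639010) = -37451574940530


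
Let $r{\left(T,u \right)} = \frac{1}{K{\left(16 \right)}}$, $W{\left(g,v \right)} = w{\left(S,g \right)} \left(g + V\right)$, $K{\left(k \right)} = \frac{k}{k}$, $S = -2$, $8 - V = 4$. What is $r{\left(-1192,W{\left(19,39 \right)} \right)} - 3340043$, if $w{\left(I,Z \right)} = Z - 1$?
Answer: $-3340042$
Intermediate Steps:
$V = 4$ ($V = 8 - 4 = 4$)
$w{\left(I,Z \right)} = -1 + Z$
$K{\left(k \right)} = 1$
$W{\left(g,v \right)} = \left(-1 + g\right) \left(4 + g\right)$ ($W{\left(g,v \right)} = \left(-1 + g\right) \left(g + 4\right) = \left(-1 + g\right) \left(4 + g\right)$)
$r{\left(T,u \right)} = 1$ ($r{\left(T,u \right)} = 1^{-1} = 1$)
$r{\left(-1192,W{\left(19,39 \right)} \right)} - 3340043 = 1 - 3340043 = -3340042$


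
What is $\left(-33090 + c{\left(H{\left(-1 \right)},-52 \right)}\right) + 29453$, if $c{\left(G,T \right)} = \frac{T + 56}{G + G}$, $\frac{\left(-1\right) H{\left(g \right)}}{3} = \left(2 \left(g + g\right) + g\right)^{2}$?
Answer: $- \frac{272777}{75} \approx -3637.0$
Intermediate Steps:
$H{\left(g \right)} = - 75 g^{2}$ ($H{\left(g \right)} = - 3 \left(2 \left(g + g\right) + g\right)^{2} = - 3 \left(2 \cdot 2 g + g\right)^{2} = - 3 \left(4 g + g\right)^{2} = - 3 \left(5 g\right)^{2} = - 3 \cdot 25 g^{2} = - 75 g^{2}$)
$c{\left(G,T \right)} = \frac{56 + T}{2 G}$
$\left(-33090 + c{\left(H{\left(-1 \right)},-52 \right)}\right) + 29453 = \left(-33090 + \frac{56 - 52}{2 \left(- 75 \left(-1\right)^{2}\right)}\right) + 29453 = \left(-33090 + \frac{1}{2} \frac{1}{\left(-75\right) 1} \cdot 4\right) + 29453 = \left(-33090 + \frac{1}{2} \frac{1}{-75} \cdot 4\right) + 29453 = \left(-33090 + \frac{1}{2} \left(- \frac{1}{75}\right) 4\right) + 29453 = \left(-33090 - \frac{2}{75}\right) + 29453 = - \frac{2481752}{75} + 29453 = - \frac{272777}{75}$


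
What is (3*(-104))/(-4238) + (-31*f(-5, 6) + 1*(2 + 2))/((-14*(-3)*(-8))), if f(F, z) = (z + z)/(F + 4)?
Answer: -7157/6846 ≈ -1.0454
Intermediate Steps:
f(F, z) = 2*z/(4 + F) (f(F, z) = (2*z)/(4 + F) = 2*z/(4 + F))
(3*(-104))/(-4238) + (-31*f(-5, 6) + 1*(2 + 2))/((-14*(-3)*(-8))) = (3*(-104))/(-4238) + (-62*6/(4 - 5) + 1*(2 + 2))/((-14*(-3)*(-8))) = -312*(-1/4238) + (-62*6/(-1) + 1*4)/((42*(-8))) = 12/163 + (-62*6*(-1) + 4)/(-336) = 12/163 + (-31*(-12) + 4)*(-1/336) = 12/163 + (372 + 4)*(-1/336) = 12/163 + 376*(-1/336) = 12/163 - 47/42 = -7157/6846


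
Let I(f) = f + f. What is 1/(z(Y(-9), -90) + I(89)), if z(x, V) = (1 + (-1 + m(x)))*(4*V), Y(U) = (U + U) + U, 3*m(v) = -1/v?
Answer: 9/1562 ≈ 0.0057618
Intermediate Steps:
m(v) = -1/(3*v) (m(v) = (-1/v)/3 = -1/(3*v))
Y(U) = 3*U (Y(U) = 2*U + U = 3*U)
z(x, V) = -4*V/(3*x) (z(x, V) = (1 + (-1 - 1/(3*x)))*(4*V) = (-1/(3*x))*(4*V) = -4*V/(3*x))
I(f) = 2*f
1/(z(Y(-9), -90) + I(89)) = 1/(-4/3*(-90)/3*(-9) + 2*89) = 1/(-4/3*(-90)/(-27) + 178) = 1/(-4/3*(-90)*(-1/27) + 178) = 1/(-40/9 + 178) = 1/(1562/9) = 9/1562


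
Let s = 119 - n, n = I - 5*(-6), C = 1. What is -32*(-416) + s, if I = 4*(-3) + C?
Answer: 13412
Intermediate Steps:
I = -11 (I = 4*(-3) + 1 = -12 + 1 = -11)
n = 19 (n = -11 - 5*(-6) = -11 + 30 = 19)
s = 100 (s = 119 - 1*19 = 119 - 19 = 100)
-32*(-416) + s = -32*(-416) + 100 = 13312 + 100 = 13412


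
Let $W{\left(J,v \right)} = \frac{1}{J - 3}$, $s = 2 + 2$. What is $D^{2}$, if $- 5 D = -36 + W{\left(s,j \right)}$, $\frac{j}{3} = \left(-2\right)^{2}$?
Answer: $49$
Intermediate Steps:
$j = 12$ ($j = 3 \left(-2\right)^{2} = 3 \cdot 4 = 12$)
$s = 4$
$W{\left(J,v \right)} = \frac{1}{-3 + J}$
$D = 7$ ($D = - \frac{-36 + \frac{1}{-3 + 4}}{5} = - \frac{-36 + 1^{-1}}{5} = - \frac{-36 + 1}{5} = \left(- \frac{1}{5}\right) \left(-35\right) = 7$)
$D^{2} = 7^{2} = 49$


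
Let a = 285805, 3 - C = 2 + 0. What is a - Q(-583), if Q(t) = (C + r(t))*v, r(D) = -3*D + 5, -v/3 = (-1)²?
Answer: 291070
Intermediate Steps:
C = 1 (C = 3 - (2 + 0) = 3 - 1*2 = 3 - 2 = 1)
v = -3 (v = -3*(-1)² = -3*1 = -3)
r(D) = 5 - 3*D
Q(t) = -18 + 9*t (Q(t) = (1 + (5 - 3*t))*(-3) = (6 - 3*t)*(-3) = -18 + 9*t)
a - Q(-583) = 285805 - (-18 + 9*(-583)) = 285805 - (-18 - 5247) = 285805 - 1*(-5265) = 285805 + 5265 = 291070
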